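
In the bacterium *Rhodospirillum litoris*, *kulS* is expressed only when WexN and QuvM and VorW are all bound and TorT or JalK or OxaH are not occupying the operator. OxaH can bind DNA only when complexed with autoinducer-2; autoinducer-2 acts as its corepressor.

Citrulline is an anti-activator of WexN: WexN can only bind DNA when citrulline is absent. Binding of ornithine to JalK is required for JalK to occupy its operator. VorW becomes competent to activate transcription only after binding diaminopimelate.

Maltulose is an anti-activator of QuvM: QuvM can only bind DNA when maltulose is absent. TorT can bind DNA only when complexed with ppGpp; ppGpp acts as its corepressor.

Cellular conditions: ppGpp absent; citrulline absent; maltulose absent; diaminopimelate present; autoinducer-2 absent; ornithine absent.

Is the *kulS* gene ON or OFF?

ON

Citrulline is absent, so WexN is active.
ppGpp is absent, so TorT is inactive.
Ornithine is absent, so JalK is inactive.
Autoinducer-2 is absent, so OxaH is inactive.
Maltulose is absent, so QuvM is active.
Diaminopimelate is present, so VorW is active.
No repressor is bound and WexN and QuvM and VorW are active, so *kulS* is transcribed.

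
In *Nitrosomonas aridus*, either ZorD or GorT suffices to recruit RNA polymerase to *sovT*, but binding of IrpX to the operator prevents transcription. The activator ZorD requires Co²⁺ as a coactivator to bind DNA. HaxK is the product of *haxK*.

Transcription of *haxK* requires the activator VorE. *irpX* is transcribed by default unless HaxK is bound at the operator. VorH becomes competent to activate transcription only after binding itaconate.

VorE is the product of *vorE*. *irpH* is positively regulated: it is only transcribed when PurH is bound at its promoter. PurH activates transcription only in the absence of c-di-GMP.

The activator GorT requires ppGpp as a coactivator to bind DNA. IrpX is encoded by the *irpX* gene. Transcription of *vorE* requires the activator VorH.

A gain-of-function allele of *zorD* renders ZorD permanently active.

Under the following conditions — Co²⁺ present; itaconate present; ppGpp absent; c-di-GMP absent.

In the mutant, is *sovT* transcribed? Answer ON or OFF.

ON

ZorD is constitutively active in this strain.
ppGpp is absent, so GorT is inactive.
Itaconate is present, so VorH is active.
No repressor is bound and VorH is active, so *vorE* is transcribed.
So VorE is produced and active.
No repressor is bound and VorE is active, so *haxK* is transcribed.
So HaxK is produced and active.
With repressor HaxK bound, *irpX* is not transcribed.
So IrpX is not produced.
Activator ZorD is present, so *sovT* is transcribed.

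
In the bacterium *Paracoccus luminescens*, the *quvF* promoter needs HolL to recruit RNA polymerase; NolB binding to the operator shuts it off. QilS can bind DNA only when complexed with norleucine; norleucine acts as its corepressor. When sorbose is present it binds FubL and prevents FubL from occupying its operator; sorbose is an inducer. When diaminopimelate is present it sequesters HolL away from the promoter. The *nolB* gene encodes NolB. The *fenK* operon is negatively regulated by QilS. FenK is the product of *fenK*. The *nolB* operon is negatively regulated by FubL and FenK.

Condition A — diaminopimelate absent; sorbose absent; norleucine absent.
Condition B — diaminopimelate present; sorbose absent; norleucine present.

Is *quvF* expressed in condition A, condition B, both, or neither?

Condition A:
Diaminopimelate is absent, so HolL is active.
Sorbose is absent, so FubL is active.
Norleucine is absent, so QilS is inactive.
With no repressor bound, *fenK* is transcribed.
So FenK is produced and active.
With repressor FubL bound, *nolB* is not transcribed.
So NolB is not produced.
No repressor is bound and HolL is active, so *quvF* is transcribed.
→ *quvF* is ON in A.
Condition B:
Diaminopimelate is present, so HolL is inactive.
Sorbose is absent, so FubL is active.
Norleucine is present, so QilS is active.
With repressor QilS bound, *fenK* is not transcribed.
So FenK is not produced.
With repressor FubL bound, *nolB* is not transcribed.
So NolB is not produced.
Required activator HolL is absent, so *quvF* is not transcribed.
→ *quvF* is OFF in B.

A only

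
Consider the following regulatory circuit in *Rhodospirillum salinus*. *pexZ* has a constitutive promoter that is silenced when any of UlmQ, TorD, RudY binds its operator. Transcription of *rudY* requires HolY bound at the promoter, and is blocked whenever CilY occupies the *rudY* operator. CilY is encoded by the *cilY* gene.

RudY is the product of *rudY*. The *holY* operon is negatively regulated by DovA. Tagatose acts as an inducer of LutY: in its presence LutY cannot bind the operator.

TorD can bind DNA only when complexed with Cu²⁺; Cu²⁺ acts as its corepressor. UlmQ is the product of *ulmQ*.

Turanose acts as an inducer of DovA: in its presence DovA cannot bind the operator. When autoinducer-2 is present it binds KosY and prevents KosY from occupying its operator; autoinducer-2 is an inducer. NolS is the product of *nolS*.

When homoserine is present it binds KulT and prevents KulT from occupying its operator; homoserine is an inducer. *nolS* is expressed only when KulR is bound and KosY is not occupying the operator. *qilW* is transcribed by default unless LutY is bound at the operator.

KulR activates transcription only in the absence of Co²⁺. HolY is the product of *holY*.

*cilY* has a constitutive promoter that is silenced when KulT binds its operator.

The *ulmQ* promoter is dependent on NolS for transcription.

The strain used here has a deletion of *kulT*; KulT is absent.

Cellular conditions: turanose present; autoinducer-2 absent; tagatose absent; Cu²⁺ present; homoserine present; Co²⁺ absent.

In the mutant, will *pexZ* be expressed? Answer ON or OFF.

OFF

Autoinducer-2 is absent, so KosY is active.
Co²⁺ is absent, so KulR is active.
With repressor KosY bound, *nolS* is not transcribed.
So NolS is not produced.
Required activator NolS is absent, so *ulmQ* is not transcribed.
So UlmQ is not produced.
Cu²⁺ is present, so TorD is active.
KulT is non-functional in this strain, so it has no effect.
With no repressor bound, *cilY* is transcribed.
So CilY is produced and active.
Turanose is present, so DovA is inactive.
With no repressor bound, *holY* is transcribed.
So HolY is produced and active.
With repressor CilY bound, *rudY* is not transcribed.
So RudY is not produced.
With repressor TorD bound, *pexZ* is not transcribed.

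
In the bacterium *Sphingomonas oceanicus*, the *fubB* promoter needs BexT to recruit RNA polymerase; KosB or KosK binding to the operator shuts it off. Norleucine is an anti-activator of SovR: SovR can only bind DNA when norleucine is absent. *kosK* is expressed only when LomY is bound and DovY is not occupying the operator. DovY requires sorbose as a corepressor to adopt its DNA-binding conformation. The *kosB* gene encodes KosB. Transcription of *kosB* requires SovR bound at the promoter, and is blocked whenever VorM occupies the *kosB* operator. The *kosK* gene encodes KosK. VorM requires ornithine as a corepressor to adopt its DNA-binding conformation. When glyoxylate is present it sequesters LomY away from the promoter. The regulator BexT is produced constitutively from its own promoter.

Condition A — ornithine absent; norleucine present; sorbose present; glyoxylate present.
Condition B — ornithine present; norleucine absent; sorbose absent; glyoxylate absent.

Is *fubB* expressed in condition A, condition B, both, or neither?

Condition A:
Ornithine is absent, so VorM is inactive.
Norleucine is present, so SovR is inactive.
Required activator SovR is absent, so *kosB* is not transcribed.
So KosB is not produced.
Sorbose is present, so DovY is active.
Glyoxylate is present, so LomY is inactive.
With repressor DovY bound, *kosK* is not transcribed.
So KosK is not produced.
BexT is produced constitutively and is active.
No repressor is bound and BexT is active, so *fubB* is transcribed.
→ *fubB* is ON in A.
Condition B:
Ornithine is present, so VorM is active.
Norleucine is absent, so SovR is active.
With repressor VorM bound, *kosB* is not transcribed.
So KosB is not produced.
Sorbose is absent, so DovY is inactive.
Glyoxylate is absent, so LomY is active.
No repressor is bound and LomY is active, so *kosK* is transcribed.
So KosK is produced and active.
BexT is produced constitutively and is active.
With repressor KosK bound, *fubB* is not transcribed.
→ *fubB* is OFF in B.

A only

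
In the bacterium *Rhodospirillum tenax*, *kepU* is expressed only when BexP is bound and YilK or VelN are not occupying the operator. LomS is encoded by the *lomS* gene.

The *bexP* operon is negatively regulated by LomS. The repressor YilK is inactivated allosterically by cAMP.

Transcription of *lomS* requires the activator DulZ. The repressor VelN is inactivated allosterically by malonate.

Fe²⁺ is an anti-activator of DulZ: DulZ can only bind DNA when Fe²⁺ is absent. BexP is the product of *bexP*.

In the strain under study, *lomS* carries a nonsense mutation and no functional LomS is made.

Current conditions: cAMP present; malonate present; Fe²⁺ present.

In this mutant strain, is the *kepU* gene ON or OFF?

cAMP is present, so YilK is inactive.
Malonate is present, so VelN is inactive.
LomS is non-functional in this strain, so it has no effect.
With no repressor bound, *bexP* is transcribed.
So BexP is produced and active.
No repressor is bound and BexP is active, so *kepU* is transcribed.

ON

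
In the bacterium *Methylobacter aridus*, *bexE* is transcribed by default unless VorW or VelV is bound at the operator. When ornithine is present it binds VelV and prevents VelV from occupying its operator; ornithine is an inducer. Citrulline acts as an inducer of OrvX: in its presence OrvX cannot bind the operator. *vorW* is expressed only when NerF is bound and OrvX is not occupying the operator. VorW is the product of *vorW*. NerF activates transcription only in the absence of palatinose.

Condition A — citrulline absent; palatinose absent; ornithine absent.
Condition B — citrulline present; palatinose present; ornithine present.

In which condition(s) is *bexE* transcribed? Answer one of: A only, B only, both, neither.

Condition A:
Citrulline is absent, so OrvX is active.
Palatinose is absent, so NerF is active.
With repressor OrvX bound, *vorW* is not transcribed.
So VorW is not produced.
Ornithine is absent, so VelV is active.
With repressor VelV bound, *bexE* is not transcribed.
→ *bexE* is OFF in A.
Condition B:
Citrulline is present, so OrvX is inactive.
Palatinose is present, so NerF is inactive.
Required activator NerF is absent, so *vorW* is not transcribed.
So VorW is not produced.
Ornithine is present, so VelV is inactive.
With no repressor bound, *bexE* is transcribed.
→ *bexE* is ON in B.

B only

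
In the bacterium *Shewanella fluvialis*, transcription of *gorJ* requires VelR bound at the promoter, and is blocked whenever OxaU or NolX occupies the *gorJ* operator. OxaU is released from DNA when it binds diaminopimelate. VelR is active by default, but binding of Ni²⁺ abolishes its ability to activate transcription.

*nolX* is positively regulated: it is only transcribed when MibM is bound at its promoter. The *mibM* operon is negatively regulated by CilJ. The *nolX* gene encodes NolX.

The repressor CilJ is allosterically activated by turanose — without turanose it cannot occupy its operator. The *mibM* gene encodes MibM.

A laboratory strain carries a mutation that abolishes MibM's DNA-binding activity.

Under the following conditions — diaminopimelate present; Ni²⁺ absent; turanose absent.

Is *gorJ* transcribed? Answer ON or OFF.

Diaminopimelate is present, so OxaU is inactive.
MibM is non-functional in this strain, so it has no effect.
Required activator MibM is absent, so *nolX* is not transcribed.
So NolX is not produced.
Ni²⁺ is absent, so VelR is active.
No repressor is bound and VelR is active, so *gorJ* is transcribed.

ON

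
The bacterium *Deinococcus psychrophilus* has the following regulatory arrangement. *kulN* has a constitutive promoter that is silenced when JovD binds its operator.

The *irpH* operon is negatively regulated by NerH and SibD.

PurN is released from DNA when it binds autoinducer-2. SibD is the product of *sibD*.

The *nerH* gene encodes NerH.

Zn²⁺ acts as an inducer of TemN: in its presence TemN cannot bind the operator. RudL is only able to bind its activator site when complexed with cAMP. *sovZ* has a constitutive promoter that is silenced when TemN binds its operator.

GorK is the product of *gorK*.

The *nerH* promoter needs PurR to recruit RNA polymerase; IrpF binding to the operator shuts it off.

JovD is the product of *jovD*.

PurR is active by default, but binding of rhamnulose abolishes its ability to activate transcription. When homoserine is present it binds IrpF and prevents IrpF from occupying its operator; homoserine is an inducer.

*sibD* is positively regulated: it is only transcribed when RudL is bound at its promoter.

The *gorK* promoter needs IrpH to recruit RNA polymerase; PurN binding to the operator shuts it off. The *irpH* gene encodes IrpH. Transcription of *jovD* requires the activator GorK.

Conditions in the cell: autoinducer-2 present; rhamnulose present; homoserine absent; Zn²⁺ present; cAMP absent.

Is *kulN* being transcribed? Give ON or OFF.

Rhamnulose is present, so PurR is inactive.
Homoserine is absent, so IrpF is active.
With repressor IrpF bound, *nerH* is not transcribed.
So NerH is not produced.
cAMP is absent, so RudL is inactive.
Required activator RudL is absent, so *sibD* is not transcribed.
So SibD is not produced.
With no repressor bound, *irpH* is transcribed.
So IrpH is produced and active.
Autoinducer-2 is present, so PurN is inactive.
No repressor is bound and IrpH is active, so *gorK* is transcribed.
So GorK is produced and active.
No repressor is bound and GorK is active, so *jovD* is transcribed.
So JovD is produced and active.
With repressor JovD bound, *kulN* is not transcribed.

OFF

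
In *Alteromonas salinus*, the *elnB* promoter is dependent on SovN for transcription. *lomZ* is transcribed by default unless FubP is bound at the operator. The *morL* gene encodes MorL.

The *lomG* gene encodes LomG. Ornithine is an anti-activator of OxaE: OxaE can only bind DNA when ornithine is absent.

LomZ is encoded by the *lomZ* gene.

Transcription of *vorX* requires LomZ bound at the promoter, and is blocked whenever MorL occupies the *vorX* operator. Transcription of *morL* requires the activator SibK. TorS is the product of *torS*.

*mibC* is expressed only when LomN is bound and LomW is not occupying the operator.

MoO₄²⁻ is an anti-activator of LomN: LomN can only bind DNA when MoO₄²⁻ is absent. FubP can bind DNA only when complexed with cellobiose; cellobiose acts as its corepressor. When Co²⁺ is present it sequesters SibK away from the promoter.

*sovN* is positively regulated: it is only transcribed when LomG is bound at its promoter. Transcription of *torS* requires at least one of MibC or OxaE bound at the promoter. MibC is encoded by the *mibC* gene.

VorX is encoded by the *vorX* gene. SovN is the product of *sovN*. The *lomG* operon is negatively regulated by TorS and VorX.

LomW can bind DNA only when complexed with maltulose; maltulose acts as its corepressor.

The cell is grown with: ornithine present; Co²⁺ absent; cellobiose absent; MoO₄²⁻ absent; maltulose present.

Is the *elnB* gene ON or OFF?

ON

MoO₄²⁻ is absent, so LomN is active.
Maltulose is present, so LomW is active.
With repressor LomW bound, *mibC* is not transcribed.
So MibC is not produced.
Ornithine is present, so OxaE is inactive.
No activator is available at the *torS* promoter, so *torS* is not transcribed.
So TorS is not produced.
Cellobiose is absent, so FubP is inactive.
With no repressor bound, *lomZ* is transcribed.
So LomZ is produced and active.
Co²⁺ is absent, so SibK is active.
No repressor is bound and SibK is active, so *morL* is transcribed.
So MorL is produced and active.
With repressor MorL bound, *vorX* is not transcribed.
So VorX is not produced.
With no repressor bound, *lomG* is transcribed.
So LomG is produced and active.
No repressor is bound and LomG is active, so *sovN* is transcribed.
So SovN is produced and active.
No repressor is bound and SovN is active, so *elnB* is transcribed.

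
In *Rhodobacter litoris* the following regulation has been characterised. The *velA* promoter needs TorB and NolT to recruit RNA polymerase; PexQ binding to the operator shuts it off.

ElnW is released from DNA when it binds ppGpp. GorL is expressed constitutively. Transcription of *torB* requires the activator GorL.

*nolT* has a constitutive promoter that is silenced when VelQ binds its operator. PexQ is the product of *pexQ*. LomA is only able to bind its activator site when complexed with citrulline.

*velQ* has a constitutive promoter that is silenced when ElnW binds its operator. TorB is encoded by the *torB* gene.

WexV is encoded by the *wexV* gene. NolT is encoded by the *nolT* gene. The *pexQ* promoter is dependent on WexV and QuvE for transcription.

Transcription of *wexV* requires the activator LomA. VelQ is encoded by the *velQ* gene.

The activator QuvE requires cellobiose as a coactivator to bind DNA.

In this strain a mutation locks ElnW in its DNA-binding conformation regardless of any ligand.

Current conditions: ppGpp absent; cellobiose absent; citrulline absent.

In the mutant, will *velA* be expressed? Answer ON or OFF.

ON

GorL is produced constitutively and is active.
No repressor is bound and GorL is active, so *torB* is transcribed.
So TorB is produced and active.
Citrulline is absent, so LomA is inactive.
Required activator LomA is absent, so *wexV* is not transcribed.
So WexV is not produced.
Cellobiose is absent, so QuvE is inactive.
Required activator WexV is absent, so *pexQ* is not transcribed.
So PexQ is not produced.
ElnW is constitutively active in this strain.
With repressor ElnW bound, *velQ* is not transcribed.
So VelQ is not produced.
With no repressor bound, *nolT* is transcribed.
So NolT is produced and active.
No repressor is bound and TorB and NolT are active, so *velA* is transcribed.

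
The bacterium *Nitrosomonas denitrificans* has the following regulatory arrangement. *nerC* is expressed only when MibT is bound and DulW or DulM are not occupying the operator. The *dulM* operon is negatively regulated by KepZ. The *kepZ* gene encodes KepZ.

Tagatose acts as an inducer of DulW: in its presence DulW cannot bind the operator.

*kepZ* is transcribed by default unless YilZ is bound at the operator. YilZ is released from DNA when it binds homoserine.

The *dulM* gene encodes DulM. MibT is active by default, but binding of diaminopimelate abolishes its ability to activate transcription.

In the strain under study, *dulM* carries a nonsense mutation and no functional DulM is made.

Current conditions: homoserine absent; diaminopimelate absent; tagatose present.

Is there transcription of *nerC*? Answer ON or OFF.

Diaminopimelate is absent, so MibT is active.
Tagatose is present, so DulW is inactive.
DulM is non-functional in this strain, so it has no effect.
No repressor is bound and MibT is active, so *nerC* is transcribed.

ON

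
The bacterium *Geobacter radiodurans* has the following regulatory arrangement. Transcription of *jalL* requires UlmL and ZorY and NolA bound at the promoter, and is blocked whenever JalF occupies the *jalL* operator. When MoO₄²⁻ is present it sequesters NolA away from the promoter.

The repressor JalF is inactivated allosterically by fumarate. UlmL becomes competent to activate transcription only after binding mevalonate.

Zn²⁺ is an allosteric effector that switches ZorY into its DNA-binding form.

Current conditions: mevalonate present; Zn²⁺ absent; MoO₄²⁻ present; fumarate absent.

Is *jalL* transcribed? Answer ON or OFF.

OFF

Mevalonate is present, so UlmL is active.
Zn²⁺ is absent, so ZorY is inactive.
Fumarate is absent, so JalF is active.
MoO₄²⁻ is present, so NolA is inactive.
With repressor JalF bound, *jalL* is not transcribed.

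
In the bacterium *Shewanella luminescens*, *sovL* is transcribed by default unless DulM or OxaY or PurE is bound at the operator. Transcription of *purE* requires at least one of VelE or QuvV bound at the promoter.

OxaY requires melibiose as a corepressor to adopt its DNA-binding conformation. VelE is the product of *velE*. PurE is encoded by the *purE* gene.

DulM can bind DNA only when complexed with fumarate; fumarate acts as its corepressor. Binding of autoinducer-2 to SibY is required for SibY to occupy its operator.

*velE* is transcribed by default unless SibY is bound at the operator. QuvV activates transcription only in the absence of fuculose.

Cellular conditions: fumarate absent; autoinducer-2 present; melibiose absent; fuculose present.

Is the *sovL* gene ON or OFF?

ON

Fumarate is absent, so DulM is inactive.
Melibiose is absent, so OxaY is inactive.
Autoinducer-2 is present, so SibY is active.
With repressor SibY bound, *velE* is not transcribed.
So VelE is not produced.
Fuculose is present, so QuvV is inactive.
No activator is available at the *purE* promoter, so *purE* is not transcribed.
So PurE is not produced.
With no repressor bound, *sovL* is transcribed.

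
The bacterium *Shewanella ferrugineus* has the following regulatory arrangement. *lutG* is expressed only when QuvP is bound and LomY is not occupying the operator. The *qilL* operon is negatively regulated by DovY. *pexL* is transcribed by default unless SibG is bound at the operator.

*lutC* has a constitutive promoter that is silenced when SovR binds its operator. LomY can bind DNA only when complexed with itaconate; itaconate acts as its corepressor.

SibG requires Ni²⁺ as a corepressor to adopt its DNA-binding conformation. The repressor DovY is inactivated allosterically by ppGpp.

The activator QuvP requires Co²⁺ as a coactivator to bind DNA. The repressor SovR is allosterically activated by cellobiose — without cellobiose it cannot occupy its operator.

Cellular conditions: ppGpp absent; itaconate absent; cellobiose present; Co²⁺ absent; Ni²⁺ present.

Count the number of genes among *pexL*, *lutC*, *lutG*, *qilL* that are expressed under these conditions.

0

Ni²⁺ is present, so SibG is active.
With repressor SibG bound, *pexL* is not transcribed.
→ *pexL* is OFF.
Cellobiose is present, so SovR is active.
With repressor SovR bound, *lutC* is not transcribed.
→ *lutC* is OFF.
Co²⁺ is absent, so QuvP is inactive.
Itaconate is absent, so LomY is inactive.
Required activator QuvP is absent, so *lutG* is not transcribed.
→ *lutG* is OFF.
ppGpp is absent, so DovY is active.
With repressor DovY bound, *qilL* is not transcribed.
→ *qilL* is OFF.
0 of the 4 genes are transcribed.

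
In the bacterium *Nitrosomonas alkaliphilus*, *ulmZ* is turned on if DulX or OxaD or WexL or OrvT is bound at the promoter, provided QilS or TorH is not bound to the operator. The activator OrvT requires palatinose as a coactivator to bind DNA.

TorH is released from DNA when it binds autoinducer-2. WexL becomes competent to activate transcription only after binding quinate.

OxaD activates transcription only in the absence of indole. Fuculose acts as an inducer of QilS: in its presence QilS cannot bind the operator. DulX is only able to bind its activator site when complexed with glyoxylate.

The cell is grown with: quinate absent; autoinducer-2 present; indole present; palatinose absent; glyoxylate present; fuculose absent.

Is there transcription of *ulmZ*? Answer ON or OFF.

Glyoxylate is present, so DulX is active.
Fuculose is absent, so QilS is active.
Indole is present, so OxaD is inactive.
Quinate is absent, so WexL is inactive.
Autoinducer-2 is present, so TorH is inactive.
Palatinose is absent, so OrvT is inactive.
With repressor QilS bound, *ulmZ* is not transcribed.

OFF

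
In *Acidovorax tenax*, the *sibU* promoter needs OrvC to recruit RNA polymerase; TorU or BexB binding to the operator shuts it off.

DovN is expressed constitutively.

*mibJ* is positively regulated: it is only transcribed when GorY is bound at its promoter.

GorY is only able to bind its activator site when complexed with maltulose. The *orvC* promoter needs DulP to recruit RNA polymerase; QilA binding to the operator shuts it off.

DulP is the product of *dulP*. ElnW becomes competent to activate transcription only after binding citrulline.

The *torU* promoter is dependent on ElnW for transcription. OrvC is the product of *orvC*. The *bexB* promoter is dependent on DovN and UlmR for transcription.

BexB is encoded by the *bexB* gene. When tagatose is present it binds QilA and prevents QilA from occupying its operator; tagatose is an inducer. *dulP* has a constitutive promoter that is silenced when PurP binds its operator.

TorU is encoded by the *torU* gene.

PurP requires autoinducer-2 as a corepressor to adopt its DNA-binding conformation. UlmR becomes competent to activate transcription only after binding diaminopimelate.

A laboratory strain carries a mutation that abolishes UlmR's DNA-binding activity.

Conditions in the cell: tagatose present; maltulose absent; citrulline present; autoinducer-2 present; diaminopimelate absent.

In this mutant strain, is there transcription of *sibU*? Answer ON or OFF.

Citrulline is present, so ElnW is active.
No repressor is bound and ElnW is active, so *torU* is transcribed.
So TorU is produced and active.
Tagatose is present, so QilA is inactive.
Autoinducer-2 is present, so PurP is active.
With repressor PurP bound, *dulP* is not transcribed.
So DulP is not produced.
Required activator DulP is absent, so *orvC* is not transcribed.
So OrvC is not produced.
DovN is produced constitutively and is active.
UlmR is non-functional in this strain, so it has no effect.
Required activator UlmR is absent, so *bexB* is not transcribed.
So BexB is not produced.
With repressor TorU bound, *sibU* is not transcribed.

OFF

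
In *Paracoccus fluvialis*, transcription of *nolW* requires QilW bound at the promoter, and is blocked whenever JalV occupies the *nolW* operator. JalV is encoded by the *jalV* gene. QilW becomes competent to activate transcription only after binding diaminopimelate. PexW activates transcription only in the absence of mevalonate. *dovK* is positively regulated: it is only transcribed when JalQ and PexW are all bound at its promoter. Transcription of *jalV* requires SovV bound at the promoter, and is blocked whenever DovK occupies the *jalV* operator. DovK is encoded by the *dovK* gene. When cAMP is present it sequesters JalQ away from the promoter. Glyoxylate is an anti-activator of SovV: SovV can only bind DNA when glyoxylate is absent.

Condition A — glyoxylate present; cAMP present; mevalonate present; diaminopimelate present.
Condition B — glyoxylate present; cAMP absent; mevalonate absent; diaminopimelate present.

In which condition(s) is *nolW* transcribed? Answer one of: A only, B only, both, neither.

Condition A:
Glyoxylate is present, so SovV is inactive.
cAMP is present, so JalQ is inactive.
Mevalonate is present, so PexW is inactive.
Required activator JalQ is absent, so *dovK* is not transcribed.
So DovK is not produced.
Required activator SovV is absent, so *jalV* is not transcribed.
So JalV is not produced.
Diaminopimelate is present, so QilW is active.
No repressor is bound and QilW is active, so *nolW* is transcribed.
→ *nolW* is ON in A.
Condition B:
Glyoxylate is present, so SovV is inactive.
cAMP is absent, so JalQ is active.
Mevalonate is absent, so PexW is active.
No repressor is bound and JalQ and PexW are active, so *dovK* is transcribed.
So DovK is produced and active.
With repressor DovK bound, *jalV* is not transcribed.
So JalV is not produced.
Diaminopimelate is present, so QilW is active.
No repressor is bound and QilW is active, so *nolW* is transcribed.
→ *nolW* is ON in B.

both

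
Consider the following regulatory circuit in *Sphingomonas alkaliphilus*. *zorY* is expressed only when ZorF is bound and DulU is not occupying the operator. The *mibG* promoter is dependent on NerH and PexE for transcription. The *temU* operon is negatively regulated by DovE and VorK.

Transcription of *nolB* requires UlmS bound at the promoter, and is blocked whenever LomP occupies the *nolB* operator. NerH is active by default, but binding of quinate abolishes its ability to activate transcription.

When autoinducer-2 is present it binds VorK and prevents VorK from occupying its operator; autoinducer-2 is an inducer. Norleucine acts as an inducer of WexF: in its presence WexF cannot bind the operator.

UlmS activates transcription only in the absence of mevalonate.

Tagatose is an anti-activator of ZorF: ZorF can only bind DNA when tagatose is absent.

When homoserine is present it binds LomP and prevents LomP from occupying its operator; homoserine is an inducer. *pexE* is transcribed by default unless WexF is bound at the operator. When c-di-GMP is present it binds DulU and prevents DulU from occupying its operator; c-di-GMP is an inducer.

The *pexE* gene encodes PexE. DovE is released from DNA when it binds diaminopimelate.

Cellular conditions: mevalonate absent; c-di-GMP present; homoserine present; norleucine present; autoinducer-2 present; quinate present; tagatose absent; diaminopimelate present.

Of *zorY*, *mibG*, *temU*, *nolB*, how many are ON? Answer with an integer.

Tagatose is absent, so ZorF is active.
c-di-GMP is present, so DulU is inactive.
No repressor is bound and ZorF is active, so *zorY* is transcribed.
→ *zorY* is ON.
Quinate is present, so NerH is inactive.
Norleucine is present, so WexF is inactive.
With no repressor bound, *pexE* is transcribed.
So PexE is produced and active.
Required activator NerH is absent, so *mibG* is not transcribed.
→ *mibG* is OFF.
Diaminopimelate is present, so DovE is inactive.
Autoinducer-2 is present, so VorK is inactive.
With no repressor bound, *temU* is transcribed.
→ *temU* is ON.
Mevalonate is absent, so UlmS is active.
Homoserine is present, so LomP is inactive.
No repressor is bound and UlmS is active, so *nolB* is transcribed.
→ *nolB* is ON.
3 of the 4 genes are transcribed.

3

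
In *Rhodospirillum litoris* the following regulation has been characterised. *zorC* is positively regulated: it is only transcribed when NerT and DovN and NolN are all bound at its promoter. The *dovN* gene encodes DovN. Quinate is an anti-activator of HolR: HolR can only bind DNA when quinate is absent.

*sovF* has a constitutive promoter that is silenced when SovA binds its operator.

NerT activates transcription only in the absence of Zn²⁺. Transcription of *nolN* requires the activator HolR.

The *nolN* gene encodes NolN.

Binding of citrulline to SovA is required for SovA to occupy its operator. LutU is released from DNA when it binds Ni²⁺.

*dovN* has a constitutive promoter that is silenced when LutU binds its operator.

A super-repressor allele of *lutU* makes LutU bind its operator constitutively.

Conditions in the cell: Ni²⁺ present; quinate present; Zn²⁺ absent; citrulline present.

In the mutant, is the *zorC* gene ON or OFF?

OFF

Zn²⁺ is absent, so NerT is active.
LutU is constitutively active in this strain.
With repressor LutU bound, *dovN* is not transcribed.
So DovN is not produced.
Quinate is present, so HolR is inactive.
Required activator HolR is absent, so *nolN* is not transcribed.
So NolN is not produced.
Required activator DovN is absent, so *zorC* is not transcribed.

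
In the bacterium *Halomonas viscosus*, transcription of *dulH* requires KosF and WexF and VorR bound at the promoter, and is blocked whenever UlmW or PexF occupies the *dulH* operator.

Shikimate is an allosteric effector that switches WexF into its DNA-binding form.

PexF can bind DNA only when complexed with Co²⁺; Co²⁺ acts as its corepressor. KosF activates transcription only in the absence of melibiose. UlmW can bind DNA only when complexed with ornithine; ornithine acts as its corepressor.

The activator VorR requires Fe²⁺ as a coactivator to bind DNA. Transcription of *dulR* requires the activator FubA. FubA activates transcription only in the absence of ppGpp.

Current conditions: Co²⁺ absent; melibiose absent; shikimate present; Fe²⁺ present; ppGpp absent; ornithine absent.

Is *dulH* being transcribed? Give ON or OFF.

ON

Ornithine is absent, so UlmW is inactive.
Melibiose is absent, so KosF is active.
Co²⁺ is absent, so PexF is inactive.
Shikimate is present, so WexF is active.
Fe²⁺ is present, so VorR is active.
No repressor is bound and KosF and WexF and VorR are active, so *dulH* is transcribed.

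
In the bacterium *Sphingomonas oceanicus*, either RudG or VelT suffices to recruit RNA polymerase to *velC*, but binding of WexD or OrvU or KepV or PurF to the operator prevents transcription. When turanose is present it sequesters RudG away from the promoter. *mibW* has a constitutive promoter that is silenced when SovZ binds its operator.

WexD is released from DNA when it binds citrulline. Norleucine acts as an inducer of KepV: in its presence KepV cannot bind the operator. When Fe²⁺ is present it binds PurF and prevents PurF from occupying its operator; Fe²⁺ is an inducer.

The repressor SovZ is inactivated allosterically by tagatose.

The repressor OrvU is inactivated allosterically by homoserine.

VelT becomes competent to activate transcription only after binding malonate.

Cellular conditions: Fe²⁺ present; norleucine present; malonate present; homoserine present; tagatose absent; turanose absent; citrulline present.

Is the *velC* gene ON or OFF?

Turanose is absent, so RudG is active.
Citrulline is present, so WexD is inactive.
Homoserine is present, so OrvU is inactive.
Malonate is present, so VelT is active.
Norleucine is present, so KepV is inactive.
Fe²⁺ is present, so PurF is inactive.
Activator RudG is present, so *velC* is transcribed.

ON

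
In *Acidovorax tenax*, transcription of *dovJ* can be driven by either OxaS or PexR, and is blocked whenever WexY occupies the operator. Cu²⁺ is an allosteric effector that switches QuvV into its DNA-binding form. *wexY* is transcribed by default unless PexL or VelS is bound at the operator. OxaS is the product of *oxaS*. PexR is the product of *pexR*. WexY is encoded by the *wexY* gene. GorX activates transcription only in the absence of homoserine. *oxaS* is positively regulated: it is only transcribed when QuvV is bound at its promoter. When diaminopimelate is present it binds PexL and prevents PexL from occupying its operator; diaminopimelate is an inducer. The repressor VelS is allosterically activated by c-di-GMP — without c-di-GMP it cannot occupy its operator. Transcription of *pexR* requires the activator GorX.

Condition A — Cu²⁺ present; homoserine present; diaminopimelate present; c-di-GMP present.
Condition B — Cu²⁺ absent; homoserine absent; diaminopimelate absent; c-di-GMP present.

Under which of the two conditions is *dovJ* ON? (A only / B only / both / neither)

Condition A:
Cu²⁺ is present, so QuvV is active.
No repressor is bound and QuvV is active, so *oxaS* is transcribed.
So OxaS is produced and active.
Homoserine is present, so GorX is inactive.
Required activator GorX is absent, so *pexR* is not transcribed.
So PexR is not produced.
Diaminopimelate is present, so PexL is inactive.
c-di-GMP is present, so VelS is active.
With repressor VelS bound, *wexY* is not transcribed.
So WexY is not produced.
Activator OxaS is present, so *dovJ* is transcribed.
→ *dovJ* is ON in A.
Condition B:
Cu²⁺ is absent, so QuvV is inactive.
Required activator QuvV is absent, so *oxaS* is not transcribed.
So OxaS is not produced.
Homoserine is absent, so GorX is active.
No repressor is bound and GorX is active, so *pexR* is transcribed.
So PexR is produced and active.
Diaminopimelate is absent, so PexL is active.
c-di-GMP is present, so VelS is active.
With repressor PexL bound, *wexY* is not transcribed.
So WexY is not produced.
Activator PexR is present, so *dovJ* is transcribed.
→ *dovJ* is ON in B.

both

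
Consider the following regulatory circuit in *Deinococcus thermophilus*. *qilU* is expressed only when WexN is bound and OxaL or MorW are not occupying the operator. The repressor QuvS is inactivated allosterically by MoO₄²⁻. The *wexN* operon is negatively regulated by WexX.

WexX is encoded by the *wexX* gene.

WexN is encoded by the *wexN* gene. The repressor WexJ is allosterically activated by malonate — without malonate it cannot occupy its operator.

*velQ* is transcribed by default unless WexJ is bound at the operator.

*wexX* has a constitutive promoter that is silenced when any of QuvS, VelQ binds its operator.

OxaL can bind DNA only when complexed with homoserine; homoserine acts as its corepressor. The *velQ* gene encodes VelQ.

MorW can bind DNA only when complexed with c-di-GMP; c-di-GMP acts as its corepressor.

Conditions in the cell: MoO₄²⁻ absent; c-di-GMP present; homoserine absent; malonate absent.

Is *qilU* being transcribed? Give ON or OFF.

Homoserine is absent, so OxaL is inactive.
MoO₄²⁻ is absent, so QuvS is active.
Malonate is absent, so WexJ is inactive.
With no repressor bound, *velQ* is transcribed.
So VelQ is produced and active.
With repressor QuvS bound, *wexX* is not transcribed.
So WexX is not produced.
With no repressor bound, *wexN* is transcribed.
So WexN is produced and active.
c-di-GMP is present, so MorW is active.
With repressor MorW bound, *qilU* is not transcribed.

OFF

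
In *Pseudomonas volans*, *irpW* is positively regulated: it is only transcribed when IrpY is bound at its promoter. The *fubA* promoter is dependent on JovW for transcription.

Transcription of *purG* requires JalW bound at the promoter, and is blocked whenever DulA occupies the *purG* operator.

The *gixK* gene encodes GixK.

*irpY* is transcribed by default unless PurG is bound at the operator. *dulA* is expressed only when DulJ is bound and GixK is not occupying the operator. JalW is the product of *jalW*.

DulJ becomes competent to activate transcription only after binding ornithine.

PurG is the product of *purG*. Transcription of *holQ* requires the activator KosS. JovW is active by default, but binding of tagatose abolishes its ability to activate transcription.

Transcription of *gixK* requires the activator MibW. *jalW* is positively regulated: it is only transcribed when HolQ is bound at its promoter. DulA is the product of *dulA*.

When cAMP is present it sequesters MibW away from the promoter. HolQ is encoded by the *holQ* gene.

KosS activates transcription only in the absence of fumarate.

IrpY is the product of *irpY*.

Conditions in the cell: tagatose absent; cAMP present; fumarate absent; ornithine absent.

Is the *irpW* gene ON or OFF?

OFF

cAMP is present, so MibW is inactive.
Required activator MibW is absent, so *gixK* is not transcribed.
So GixK is not produced.
Ornithine is absent, so DulJ is inactive.
Required activator DulJ is absent, so *dulA* is not transcribed.
So DulA is not produced.
Fumarate is absent, so KosS is active.
No repressor is bound and KosS is active, so *holQ* is transcribed.
So HolQ is produced and active.
No repressor is bound and HolQ is active, so *jalW* is transcribed.
So JalW is produced and active.
No repressor is bound and JalW is active, so *purG* is transcribed.
So PurG is produced and active.
With repressor PurG bound, *irpY* is not transcribed.
So IrpY is not produced.
Required activator IrpY is absent, so *irpW* is not transcribed.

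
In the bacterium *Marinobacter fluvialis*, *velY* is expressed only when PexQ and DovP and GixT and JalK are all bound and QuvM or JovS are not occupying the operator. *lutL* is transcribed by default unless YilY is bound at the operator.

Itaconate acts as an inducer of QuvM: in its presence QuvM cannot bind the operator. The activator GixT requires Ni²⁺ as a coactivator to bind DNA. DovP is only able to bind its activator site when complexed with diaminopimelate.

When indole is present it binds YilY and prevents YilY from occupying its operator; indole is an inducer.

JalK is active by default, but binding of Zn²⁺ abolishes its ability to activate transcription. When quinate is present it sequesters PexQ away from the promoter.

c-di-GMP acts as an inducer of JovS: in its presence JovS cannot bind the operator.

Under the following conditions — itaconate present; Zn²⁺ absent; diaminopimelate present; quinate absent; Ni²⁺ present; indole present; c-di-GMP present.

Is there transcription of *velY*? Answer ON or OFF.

ON

Itaconate is present, so QuvM is inactive.
Quinate is absent, so PexQ is active.
Diaminopimelate is present, so DovP is active.
c-di-GMP is present, so JovS is inactive.
Ni²⁺ is present, so GixT is active.
Zn²⁺ is absent, so JalK is active.
No repressor is bound and PexQ and DovP and GixT and JalK are active, so *velY* is transcribed.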